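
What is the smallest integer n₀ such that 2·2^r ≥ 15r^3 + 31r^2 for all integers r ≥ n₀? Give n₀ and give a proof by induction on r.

n₀ = 15

At r = 14: 32768 < 47236, so the inequality fails and n₀ ≥ 15. We prove 2·2^r ≥ 15r^3 + 31r^2 for all r ≥ 15.
Base case (r = 15): 2·2^r = 65536 and 15r^3 + 31r^2 = 57600, so 65536 ≥ 57600.
For the inductive step, assume it holds for an arbitrary k ≥ 15, so 2·2^k ≥ 15k^3 + 31k^2.
Then 2·2^(k + 1) = 2·(2·2^k) ≥ 2·(15k^3 + 31k^2).
Also, for k ≥ 15 we have 2·(15k^3 + 31k^2) ≥ 15(k+1)^3 + 31(k+1)^2, since 2·(15k^3 + 31k^2) − (15(k+1)^3 + 31(k+1)^2) = 15k^3 - 14k^2 - 107k - 46, which is nonnegative for all k ≥ 15.
Combining, 2·2^(k + 1) ≥ 15(k+1)^3 + 31(k+1)^2.
Hence, by induction on r, the claim holds for every r ≥ 15.
Hence the smallest such n₀ is 15.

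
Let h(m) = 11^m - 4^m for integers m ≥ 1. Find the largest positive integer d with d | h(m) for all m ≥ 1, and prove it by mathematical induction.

Computing the first values: h(1) = 7 and h(2) = 105; gcd(7, 105) = 7, so d ≤ 7.
We prove 7 | 11^m - 4^m for all m ≥ 1 by induction on m.
For the base case m = 1: h(1) = 7 = 7·(1), so 7 | h(1).
Suppose the result is true for m = i, i.e. 7 | h(i). Then
11^{i+1} − 4^{i+1} = 11·11^i − 4·4^i = 11·(11^i − 4^i) + (7)·4^i. The first term is divisible by 7 by the inductive hypothesis, and the second term (7)·4^i is divisible by 7 since 7 | 7. Hence 7 | h(i+1).
By the principle of mathematical induction, the result holds for all m ≥ 1.
Therefore the largest such d is 7.

d = 7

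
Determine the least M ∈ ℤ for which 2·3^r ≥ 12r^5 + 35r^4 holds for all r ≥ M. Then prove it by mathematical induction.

At r = 13: 3188646 < 5455151, so the inequality fails and M ≥ 14. We prove 2·3^r ≥ 12r^5 + 35r^4 for all r ≥ 14.
When r = 14: 2·3^r = 9565938 and 12r^5 + 35r^4 = 7798448, so 9565938 ≥ 7798448.
Inductive step: suppose the statement holds for some i ≥ 14, so 2·3^i ≥ 12i^5 + 35i^4.
Then 2·3^(i + 1) = 3·(2·3^i) ≥ 3·(12i^5 + 35i^4).
Also, for i ≥ 14 we have 3·(12i^5 + 35i^4) ≥ 12(i+1)^5 + 35(i+1)^4, since 3·(12i^5 + 35i^4) − (12(i+1)^5 + 35(i+1)^4) = 24i^5 + 10i^4 - 260i^3 - 330i^2 - 200i - 47, which is nonnegative for all i ≥ 14.
Combining, 2·3^(i + 1) ≥ 12(i+1)^5 + 35(i+1)^4.
By the principle of mathematical induction, the result holds for all r ≥ 14.
Hence the smallest such M is 14.

M = 14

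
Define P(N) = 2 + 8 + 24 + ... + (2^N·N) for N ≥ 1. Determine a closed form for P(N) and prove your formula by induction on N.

We claim P(N) = 2·2^N(N - 1) + 2 for all N ≥ 1.
When N = 1: P(1) = 2, and the closed form gives 2. They agree.
Suppose the result is true for N = j, so P(j) = 2·2^j(j - 1) + 2.
Then P(j+1) = P(j) + (2^(j + 1)(j + 1)) = (2·2^j(j - 1) + 2) + (2^(j + 1)(j + 1)).
Simplifying, P(j+1) = 4·2^j·j + 2 = 2·2^(j+1)((j+1) - 1) + 2,
which is the closed form with N = j+1.
By induction, the statement is established for all N ≥ 1.

P(N) = 2·2^N(N - 1) + 2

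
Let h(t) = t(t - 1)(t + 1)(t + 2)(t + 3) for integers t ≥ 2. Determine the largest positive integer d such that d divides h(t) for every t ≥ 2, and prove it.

Computing the first values: h(2) = 120 and h(3) = 720; gcd(120, 720) = 120, so d ≤ 120.
We prove 120 | t(t - 1)(t + 1)(t + 2)(t + 3) for all t ≥ 2 by induction on t.
Base case (t = 2): h(2) = 120 = 120·(1), so 120 | h(2).
For the inductive step, assume it holds for an arbitrary k ≥ 2, i.e. 120 | h(k). Then
h(k+1) − h(k) = k·(k+1)·(k+2)·(k+3)·(k+4) − (k-1)·k·(k+1)·(k+2)·(k+3) = k·(k+1)·(k+2)·(k+3)·[(k+4) − (k-1)] = 5·k·(k+1)·(k+2)·(k+3). The product of 4 consecutive integers is divisible by (4)! = 24, so h(k+1) − h(k) is divisible by 5·24 = 120. By the inductive hypothesis 120 | h(k), hence 120 | h(k+1).
By the principle of mathematical induction, the result holds for all t ≥ 2.
Therefore the largest such d is 120.

d = 120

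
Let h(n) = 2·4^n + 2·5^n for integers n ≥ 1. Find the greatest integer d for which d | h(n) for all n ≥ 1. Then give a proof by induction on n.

Computing the first values: h(1) = 18 and h(2) = 82; gcd(18, 82) = 2, so d ≤ 2.
We prove 2 | 2·4^n + 2·5^n for all n ≥ 1 by induction on n.
When n = 1: h(1) = 18 = 2·(9), so 2 | h(1).
Suppose the result is true for n = i, i.e. 2 | h(i). Then
h(i+1) − 5·h(i) = (2·4^(i+1) + 2·5^(i+1)) − 5·(2·4^i + 2·5^i) = (2)·4^i·(4 − 5) = (-2)·4^i. Since 2 | h(i) by the inductive hypothesis, 2 | 5·h(i); and 2 | -2 since -2 = 2·-1. Therefore 2 | h(i+1).
By the principle of mathematical induction, the result holds for all n ≥ 1.
Therefore the largest such d is 2.

d = 2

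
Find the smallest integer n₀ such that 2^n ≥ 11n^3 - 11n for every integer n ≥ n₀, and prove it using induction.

n₀ = 16

At n = 15: 32768 < 36960, so the inequality fails and n₀ ≥ 16. We prove 2^n ≥ 11n^3 - 11n for all n ≥ 16.
For the base case n = 16: 2^n = 65536 and 11n^3 - 11n = 44880, so 65536 ≥ 44880.
For the inductive step, assume it holds for an arbitrary m ≥ 16, so 2^m ≥ 11m^3 - 11m.
Then 2^(m + 1) = 2·(2^m) ≥ 2·(11m^3 - 11m).
Also, for m ≥ 16 we have 2·(11m^3 - 11m) ≥ 11(m+1)^3 - 11(m+1), since 2·(11m^3 - 11m) − (11(m+1)^3 - 11(m+1)) = 11m^3 - 33m^2 - 44m, which is nonnegative for all m ≥ 16.
Combining, 2^(m + 1) ≥ 11(m+1)^3 - 11(m+1).
Hence, by induction on n, the claim holds for every n ≥ 16.
Hence the smallest such n₀ is 16.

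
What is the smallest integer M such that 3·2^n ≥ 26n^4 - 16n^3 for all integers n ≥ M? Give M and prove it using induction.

At n = 20: 3145728 < 4032000, so the inequality fails and M ≥ 21. We prove 3·2^n ≥ 26n^4 - 16n^3 for all n ≥ 21.
When n = 21: 3·2^n = 6291456 and 26n^4 - 16n^3 = 4908330, so 6291456 ≥ 4908330.
Suppose the result is true for n = i, so 3·2^i ≥ 26i^4 - 16i^3.
Then 3·2^(i + 1) = 2·(3·2^i) ≥ 2·(26i^4 - 16i^3).
Also, for i ≥ 21 we have 2·(26i^4 - 16i^3) ≥ 26(i+1)^4 - 16(i+1)^3, since 2·(26i^4 - 16i^3) − (26(i+1)^4 - 16(i+1)^3) = 26i^4 - 120i^3 - 108i^2 - 56i - 10, which is nonnegative for all i ≥ 21.
Combining, 3·2^(i + 1) ≥ 26(i+1)^4 - 16(i+1)^3.
By induction, the statement is established for all n ≥ 21.
Hence the smallest such M is 21.

M = 21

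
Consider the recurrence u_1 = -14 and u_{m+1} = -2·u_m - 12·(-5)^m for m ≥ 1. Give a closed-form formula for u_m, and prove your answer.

u_m = -3(-2)^m + 4(-5)^m

Computing the first terms: u_1 = -14, u_2 = 88, u_3 = -476. This suggests u_m = -3(-2)^m + 4(-5)^m.
Base step (m = 1): the formula gives -14 = -14 = u_1.
For the inductive step, assume it holds for an arbitrary p ≥ 1, so u_p = -3(-2)^p + 4(-5)^p.
Then u_{p+1} = -2·u_p - 12·(-5)^p = -2·(-3(-2)^p + 4(-5)^p) - 12·(-5)^p = -3(-2)^(p + 1) + 4(-5)^(p + 1),
which is the claimed formula at m = p+1.
By the principle of mathematical induction, the result holds for all m ≥ 1.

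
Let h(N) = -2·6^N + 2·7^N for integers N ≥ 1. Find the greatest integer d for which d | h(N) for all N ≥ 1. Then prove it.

d = 2

Computing the first values: h(1) = 2 and h(2) = 26; gcd(2, 26) = 2, so d ≤ 2.
We prove 2 | -2·6^N + 2·7^N for all N ≥ 1 by induction on N.
For the base case N = 1: h(1) = 2 = 2·(1), so 2 | h(1).
For the inductive step, assume it holds for an arbitrary m ≥ 1, i.e. 2 | h(m). Then
h(m+1) − 7·h(m) = (-2·6^(m+1) + 2·7^(m+1)) − 7·(-2·6^m + 2·7^m) = (-2)·6^m·(6 − 7) = (2)·6^m. Since 2 | h(m) by the inductive hypothesis, 2 | 7·h(m); and 2 | 2 since 2 = 2·1. Therefore 2 | h(m+1).
By induction, the statement is established for all N ≥ 1.
Therefore the largest such d is 2.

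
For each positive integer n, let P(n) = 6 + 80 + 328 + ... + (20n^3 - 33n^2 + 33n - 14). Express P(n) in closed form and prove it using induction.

We claim P(n) = n(5n^3 - n^2 + 5n - 3) for all n ≥ 1.
For the base case n = 1: P(1) = 6, and the closed form gives 6. They agree.
Inductive step: suppose the statement holds for some j ≥ 1, so P(j) = j(5j^3 - j^2 + 5j - 3).
Then P(j+1) = P(j) + (20j^3 + 27j^2 + 27j + 6) = (j(5j^3 - j^2 + 5j - 3)) + (20j^3 + 27j^2 + 27j + 6).
Simplifying, P(j+1) = (j + 1)(5j^3 + 14j^2 + 18j + 6) = (j+1)(5(j+1)^3 - (j+1)^2 + 5(j+1) - 3),
which is the closed form with n = j+1.
This completes the induction.

P(n) = n(5n^3 - n^2 + 5n - 3)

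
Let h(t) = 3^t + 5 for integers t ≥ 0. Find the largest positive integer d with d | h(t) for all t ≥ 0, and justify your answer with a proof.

Computing the first values: h(0) = 6 and h(1) = 8; gcd(6, 8) = 2, so d ≤ 2.
We prove 2 | 3^t + 5 for all t ≥ 0 by induction on t.
For the base case t = 0: h(0) = 6 = 2·(3), so 2 | h(0).
Inductive step: suppose the statement holds for some p ≥ 0, i.e. 2 | h(p). Then
h(p+1) = 3^(p+1) + 5 = 3·(3^p + 5) - 10 = 3·h(p) - 10. The first term is divisible by 2 by the inductive hypothesis, and -10 is divisible by 2. Hence 2 | h(p+1).
By the principle of mathematical induction, the result holds for all t ≥ 0.
Therefore the largest such d is 2.

d = 2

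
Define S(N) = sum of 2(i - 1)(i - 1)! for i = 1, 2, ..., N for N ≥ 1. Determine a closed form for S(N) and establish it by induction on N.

We claim S(N) = 2N! - 2 for all N ≥ 1.
Base case (N = 1): S(1) = 0, and the closed form gives 0. They agree.
Inductive step: suppose the statement holds for some i ≥ 1, so S(i) = 2i! - 2.
Then S(i+1) = S(i) + (2i·i!) = (2i! - 2) + (2i·i!).
Simplifying, S(i+1) = 2(i+1)! - 2,
which is the closed form with N = i+1.
By the principle of mathematical induction, the result holds for all N ≥ 1.

S(N) = 2N! - 2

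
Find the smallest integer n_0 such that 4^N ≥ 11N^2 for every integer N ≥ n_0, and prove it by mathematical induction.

n_0 = 4

At N = 3: 64 < 99, so the inequality fails and n_0 ≥ 4. We prove 4^N ≥ 11N^2 for all N ≥ 4.
Base case (N = 4): 4^N = 256 and 11N^2 = 176, so 256 ≥ 176.
Suppose the result is true for N = r, so 4^r ≥ 11r^2.
Then 4^(r + 1) = 4·(4^r) ≥ 4·(11r^2).
Also, for r ≥ 4 we have 4·(11r^2) ≥ 11(r+1)^2, since 4 ≥ (1 + 1/r)^2 for all r ≥ 4.
Combining, 4^(r + 1) ≥ 11(r+1)^2.
This completes the induction.
Hence the smallest such n_0 is 4.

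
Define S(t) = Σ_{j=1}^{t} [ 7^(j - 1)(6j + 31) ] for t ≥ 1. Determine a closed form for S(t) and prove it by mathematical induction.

S(t) = 7^t(t + 5) - 5

We claim S(t) = 7^t(t + 5) - 5 for all t ≥ 1.
Base step (t = 1): S(1) = 37, and the closed form gives 37. They agree.
Inductive step: assume the claim holds for t = j, so S(j) = 7^j(j + 5) - 5.
Then S(j+1) = S(j) + (7^j(6j + 37)) = (7^j(j + 5) - 5) + (7^j(6j + 37)).
Simplifying, S(j+1) = 7·7^j·j + 42·7^j - 5 = 7^(j+1)((j+1) + 5) - 5,
which is the closed form with t = j+1.
Hence, by induction on t, the claim holds for every t ≥ 1.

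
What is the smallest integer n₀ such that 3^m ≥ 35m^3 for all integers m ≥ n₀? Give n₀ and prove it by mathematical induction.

At m = 9: 19683 < 25515, so the inequality fails and n₀ ≥ 10. We prove 3^m ≥ 35m^3 for all m ≥ 10.
Base case (m = 10): 3^m = 59049 and 35m^3 = 35000, so 59049 ≥ 35000.
Suppose the result is true for m = j, so 3^j ≥ 35j^3.
Then 3^(j + 1) = 3·(3^j) ≥ 3·(35j^3).
Also, for j ≥ 10 we have 3·(35j^3) ≥ 35(j+1)^3, since 3 ≥ (1 + 1/j)^3 for all j ≥ 10.
Combining, 3^(j + 1) ≥ 35(j+1)^3.
By induction, the statement is established for all m ≥ 10.
Hence the smallest such n₀ is 10.

n₀ = 10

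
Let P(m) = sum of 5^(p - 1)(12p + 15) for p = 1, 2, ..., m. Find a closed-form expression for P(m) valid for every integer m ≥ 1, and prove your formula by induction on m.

We claim P(m) = 3·5^m(m + 1) - 3 for all m ≥ 1.
For the base case m = 1: P(1) = 27, and the closed form gives 27. They agree.
Inductive step: assume the claim holds for m = p, so P(p) = 3·5^p(p + 1) - 3.
Then P(p+1) = P(p) + (5^p(12p + 27)) = (3·5^p(p + 1) - 3) + (5^p(12p + 27)).
Simplifying, P(p+1) = 15·5^p·p + 30·5^p - 3 = 3·5^(p+1)((p+1) + 1) - 3,
which is the closed form with m = p+1.
By the principle of mathematical induction, the result holds for all m ≥ 1.

P(m) = 3·5^m(m + 1) - 3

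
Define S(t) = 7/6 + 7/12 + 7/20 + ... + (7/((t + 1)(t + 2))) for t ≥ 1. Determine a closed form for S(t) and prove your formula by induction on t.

We claim S(t) = 7t/(2(t + 2)) for all t ≥ 1.
Base case (t = 1): S(1) = 7/6, and the closed form gives 7/6. They agree.
Inductive step: assume the claim holds for t = p, so S(p) = 7p/(2(p + 2)).
Then S(p+1) = S(p) + (7/((p + 2)(p + 3))) = (7p/(2(p + 2))) + (7/((p + 2)(p + 3))).
Simplifying, S(p+1) = 7(p + 1)/(2(p + 3)) = 7(p+1)/(2((p+1) + 2)),
which is the closed form with t = p+1.
By induction, the statement is established for all t ≥ 1.

S(t) = 7t/(2(t + 2))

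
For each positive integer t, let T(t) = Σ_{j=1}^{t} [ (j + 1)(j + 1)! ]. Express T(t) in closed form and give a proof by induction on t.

We claim T(t) = (t + 2)! - 2 for all t ≥ 1.
For the base case t = 1: T(1) = 4, and the closed form gives 4. They agree.
Suppose the result is true for t = j, so T(j) = (j + 2)! - 2.
Then T(j+1) = T(j) + ((j + 2)(j + 2)!) = ((j + 2)! - 2) + ((j + 2)(j + 2)!).
Simplifying, T(j+1) = ((j+1) + 2)! - 2,
which is the closed form with t = j+1.
This completes the induction.

T(t) = (t + 2)! - 2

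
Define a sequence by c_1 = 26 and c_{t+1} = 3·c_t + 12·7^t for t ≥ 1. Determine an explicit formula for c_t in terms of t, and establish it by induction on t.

c_t = 5·3^(t - 1) + 3·7^t

Computing the first terms: c_1 = 26, c_2 = 162, c_3 = 1074. This suggests c_t = 5·3^(t - 1) + 3·7^t.
Base case (t = 1): the formula gives 26 = 26 = c_1.
Suppose the result is true for t = i, so c_i = 5·3^(i - 1) + 3·7^i.
Then c_{i+1} = 3·c_i + 12·7^i = 3·(5·3^(i - 1) + 3·7^i) + 12·7^i = 5·3^i + 3·7^(i + 1) = 5·3^((i+1) - 1) + 3·7^(i+1),
which is the claimed formula at t = i+1.
By induction, the statement is established for all t ≥ 1.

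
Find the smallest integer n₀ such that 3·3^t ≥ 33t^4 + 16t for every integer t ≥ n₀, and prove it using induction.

n₀ = 11

At t = 10: 177147 < 330160, so the inequality fails and n₀ ≥ 11. We prove 3·3^t ≥ 33t^4 + 16t for all t ≥ 11.
For the base case t = 11: 3·3^t = 531441 and 33t^4 + 16t = 483329, so 531441 ≥ 483329.
Suppose the result is true for t = m, so 3·3^m ≥ 33m^4 + 16m.
Then 3·3^(m + 1) = 3·(3·3^m) ≥ 3·(33m^4 + 16m).
Also, for m ≥ 11 we have 3·(33m^4 + 16m) ≥ 33(m+1)^4 + 16(m+1), since 3·(33m^4 + 16m) − (33(m+1)^4 + 16(m+1)) = 66m^4 - 132m^3 - 198m^2 - 100m - 49, which is nonnegative for all m ≥ 11.
Combining, 3·3^(m + 1) ≥ 33(m+1)^4 + 16(m+1).
By induction, the statement is established for all t ≥ 11.
Hence the smallest such n₀ is 11.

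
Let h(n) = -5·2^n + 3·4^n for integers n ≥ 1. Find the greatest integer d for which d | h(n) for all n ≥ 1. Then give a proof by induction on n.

Computing the first values: h(1) = 2 and h(2) = 28; gcd(2, 28) = 2, so d ≤ 2.
We prove 2 | -5·2^n + 3·4^n for all n ≥ 1 by induction on n.
For the base case n = 1: h(1) = 2 = 2·(1), so 2 | h(1).
Suppose the result is true for n = m, i.e. 2 | h(m). Then
h(m+1) − 4·h(m) = (-5·2^(m+1) + 3·4^(m+1)) − 4·(-5·2^m + 3·4^m) = (-5)·2^m·(2 − 4) = (10)·2^m. Since 2 | h(m) by the inductive hypothesis, 2 | 4·h(m); and 2 | 10 since 10 = 2·5. Therefore 2 | h(m+1).
This completes the induction.
Therefore the largest such d is 2.

d = 2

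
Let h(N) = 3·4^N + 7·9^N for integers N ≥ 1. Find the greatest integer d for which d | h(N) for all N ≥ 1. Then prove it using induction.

Computing the first values: h(1) = 75 and h(2) = 615; gcd(75, 615) = 15, so d ≤ 15.
We prove 15 | 3·4^N + 7·9^N for all N ≥ 1 by induction on N.
When N = 1: h(1) = 75 = 15·(5), so 15 | h(1).
Inductive step: assume the claim holds for N = k, i.e. 15 | h(k). Then
h(k+1) − 9·h(k) = (3·4^(k+1) + 7·9^(k+1)) − 9·(3·4^k + 7·9^k) = (3)·4^k·(4 − 9) = (-15)·4^k. Since 15 | h(k) by the inductive hypothesis, 15 | 9·h(k); and 15 | -15 since -15 = 15·-1. Therefore 15 | h(k+1).
This completes the induction.
Therefore the largest such d is 15.

d = 15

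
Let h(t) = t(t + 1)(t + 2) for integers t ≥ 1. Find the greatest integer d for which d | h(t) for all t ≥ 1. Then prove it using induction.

Computing the first values: h(1) = 6 and h(2) = 24; gcd(6, 24) = 6, so d ≤ 6.
We prove 6 | t(t + 1)(t + 2) for all t ≥ 1 by induction on t.
Base step (t = 1): h(1) = 6 = 6·(1), so 6 | h(1).
For the inductive step, assume it holds for an arbitrary p ≥ 1, i.e. 6 | h(p). Then
h(p+1) − h(p) = (p+1)·(p+2)·(p+3) − p·(p+1)·(p+2) = (p+1)·(p+2)·[(p+3) − p] = 3·(p+1)·(p+2). The product of 2 consecutive integers is divisible by (2)! = 2, so h(p+1) − h(p) is divisible by 3·2 = 6. By the inductive hypothesis 6 | h(p), hence 6 | h(p+1).
By the principle of mathematical induction, the result holds for all t ≥ 1.
Therefore the largest such d is 6.

d = 6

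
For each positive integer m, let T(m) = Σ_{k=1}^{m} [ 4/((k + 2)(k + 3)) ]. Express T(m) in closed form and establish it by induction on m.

We claim T(m) = 4m/(3(m + 3)) for all m ≥ 1.
When m = 1: T(1) = 1/3, and the closed form gives 1/3. They agree.
Inductive step: suppose the statement holds for some k ≥ 1, so T(k) = 4k/(3(k + 3)).
Then T(k+1) = T(k) + (4/((k + 3)(k + 4))) = (4k/(3(k + 3))) + (4/((k + 3)(k + 4))).
Simplifying, T(k+1) = 4(k + 1)/(3(k + 4)) = 4(k+1)/(3((k+1) + 3)),
which is the closed form with m = k+1.
This completes the induction.

T(m) = 4m/(3(m + 3))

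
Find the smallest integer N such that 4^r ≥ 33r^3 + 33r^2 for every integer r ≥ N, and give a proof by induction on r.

At r = 6: 4096 < 8316, so the inequality fails and N ≥ 7. We prove 4^r ≥ 33r^3 + 33r^2 for all r ≥ 7.
When r = 7: 4^r = 16384 and 33r^3 + 33r^2 = 12936, so 16384 ≥ 12936.
For the inductive step, assume it holds for an arbitrary j ≥ 7, so 4^j ≥ 33j^3 + 33j^2.
Then 4^(j + 1) = 4·(4^j) ≥ 4·(33j^3 + 33j^2).
Also, for j ≥ 7 we have 4·(33j^3 + 33j^2) ≥ 33(j+1)^3 + 33(j+1)^2, since 4·(33j^3 + 33j^2) − (33(j+1)^3 + 33(j+1)^2) = 99j^3 - 165j - 66, which is nonnegative for all j ≥ 7.
Combining, 4^(j + 1) ≥ 33(j+1)^3 + 33(j+1)^2.
By the principle of mathematical induction, the result holds for all r ≥ 7.
Hence the smallest such N is 7.

N = 7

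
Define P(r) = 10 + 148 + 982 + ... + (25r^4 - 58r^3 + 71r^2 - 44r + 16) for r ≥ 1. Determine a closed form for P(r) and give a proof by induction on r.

We claim P(r) = r(5r^4 - 2r^3 + 3r^2 - r + 5) for all r ≥ 1.
Base step (r = 1): P(1) = 10, and the closed form gives 10. They agree.
Suppose the result is true for r = j, so P(j) = j(5j^4 - 2j^3 + 3j^2 - j + 5).
Then P(j+1) = P(j) + (25j^4 + 42j^3 + 47j^2 + 24j + 10) = (j(5j^4 - 2j^3 + 3j^2 - j + 5)) + (25j^4 + 42j^3 + 47j^2 + 24j + 10).
Simplifying, P(j+1) = (j + 1)(5j^4 + 18j^3 + 27j^2 + 19j + 10) = (j+1)(5(j+1)^4 - 2(j+1)^3 + 3(j+1)^2 - (j+1) + 5),
which is the closed form with r = j+1.
Hence, by induction on r, the claim holds for every r ≥ 1.

P(r) = r(5r^4 - 2r^3 + 3r^2 - r + 5)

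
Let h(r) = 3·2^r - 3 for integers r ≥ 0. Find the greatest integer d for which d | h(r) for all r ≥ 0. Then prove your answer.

Computing the first values: h(0) = 0 and h(1) = 3; gcd(0, 3) = 3, so d ≤ 3.
We prove 3 | 3·2^r - 3 for all r ≥ 0 by induction on r.
Base case (r = 0): h(0) = 0 = 3·(0), so 3 | h(0).
Inductive step: assume the claim holds for r = m, i.e. 3 | h(m). Then
h(m+1) = 3·2^(m+1) - 3 = 2·(3·2^m - 3) + 3 = 2·h(m) + 3. The first term is divisible by 3 by the inductive hypothesis, and 3 is divisible by 3. Hence 3 | h(m+1).
By induction, the statement is established for all r ≥ 0.
Therefore the largest such d is 3.

d = 3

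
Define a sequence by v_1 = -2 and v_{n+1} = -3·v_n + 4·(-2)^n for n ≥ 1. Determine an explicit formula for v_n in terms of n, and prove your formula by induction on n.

Computing the first terms: v_1 = -2, v_2 = -2, v_3 = 22. This suggests v_n = (-2)^(n + 2) - 2(-3)^n.
When n = 1: the formula gives -2 = -2 = v_1.
Suppose the result is true for n = p, so v_p = (-2)^(p + 2) - 2(-3)^p.
Then v_{p+1} = -3·v_p + 4·(-2)^p = -3·((-2)^(p + 2) - 2(-3)^p) + 4·(-2)^p = (-2)^(p + 3) - 2(-3)^(p + 1) = (-2)^((p+1) + 2) - 2(-3)^(p+1),
which is the claimed formula at n = p+1.
By induction, the statement is established for all n ≥ 1.

v_n = (-2)^(n + 2) - 2(-3)^n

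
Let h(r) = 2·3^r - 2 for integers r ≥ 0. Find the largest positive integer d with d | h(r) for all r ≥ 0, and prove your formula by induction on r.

d = 4

Computing the first values: h(0) = 0 and h(1) = 4; gcd(0, 4) = 4, so d ≤ 4.
We prove 4 | 2·3^r - 2 for all r ≥ 0 by induction on r.
For the base case r = 0: h(0) = 0 = 4·(0), so 4 | h(0).
Suppose the result is true for r = p, i.e. 4 | h(p). Then
h(p+1) = 2·3^(p+1) - 2 = 3·(2·3^p - 2) + 4 = 3·h(p) + 4. The first term is divisible by 4 by the inductive hypothesis, and 4 is divisible by 4. Hence 4 | h(p+1).
By the principle of mathematical induction, the result holds for all r ≥ 0.
Therefore the largest such d is 4.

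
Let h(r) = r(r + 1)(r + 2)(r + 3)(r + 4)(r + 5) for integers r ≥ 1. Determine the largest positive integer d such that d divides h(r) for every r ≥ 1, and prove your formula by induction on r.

Computing the first values: h(1) = 720 and h(2) = 5040; gcd(720, 5040) = 720, so d ≤ 720.
We prove 720 | r(r + 1)(r + 2)(r + 3)(r + 4)(r + 5) for all r ≥ 1 by induction on r.
When r = 1: h(1) = 720 = 720·(1), so 720 | h(1).
Inductive step: assume the claim holds for r = k, i.e. 720 | h(k). Then
h(k+1) − h(k) = (k+1)·(k+2)·(k+3)·(k+4)·(k+5)·(k+6) − k·(k+1)·(k+2)·(k+3)·(k+4)·(k+5) = (k+1)·(k+2)·(k+3)·(k+4)·(k+5)·[(k+6) − k] = 6·(k+1)·(k+2)·(k+3)·(k+4)·(k+5). The product of 5 consecutive integers is divisible by (5)! = 120, so h(k+1) − h(k) is divisible by 6·120 = 720. By the inductive hypothesis 720 | h(k), hence 720 | h(k+1).
Hence, by induction on r, the claim holds for every r ≥ 1.
Therefore the largest such d is 720.

d = 720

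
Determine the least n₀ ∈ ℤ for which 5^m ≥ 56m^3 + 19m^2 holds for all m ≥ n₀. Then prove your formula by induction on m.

At m = 5: 3125 < 7475, so the inequality fails and n₀ ≥ 6. We prove 5^m ≥ 56m^3 + 19m^2 for all m ≥ 6.
Base case (m = 6): 5^m = 15625 and 56m^3 + 19m^2 = 12780, so 15625 ≥ 12780.
For the inductive step, assume it holds for an arbitrary r ≥ 6, so 5^r ≥ 56r^3 + 19r^2.
Then 5^(r + 1) = 5·(5^r) ≥ 5·(56r^3 + 19r^2).
Also, for r ≥ 6 we have 5·(56r^3 + 19r^2) ≥ 56(r+1)^3 + 19(r+1)^2, since 5·(56r^3 + 19r^2) − (56(r+1)^3 + 19(r+1)^2) = 224r^3 - 92r^2 - 206r - 75, which is nonnegative for all r ≥ 6.
Combining, 5^(r + 1) ≥ 56(r+1)^3 + 19(r+1)^2.
By induction, the statement is established for all m ≥ 6.
Hence the smallest such n₀ is 6.

n₀ = 6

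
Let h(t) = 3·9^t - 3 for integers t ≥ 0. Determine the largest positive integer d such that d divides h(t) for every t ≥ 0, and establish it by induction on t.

Computing the first values: h(0) = 0 and h(1) = 24; gcd(0, 24) = 24, so d ≤ 24.
We prove 24 | 3·9^t - 3 for all t ≥ 0 by induction on t.
Base case (t = 0): h(0) = 0 = 24·(0), so 24 | h(0).
For the inductive step, assume it holds for an arbitrary k ≥ 0, i.e. 24 | h(k). Then
h(k+1) = 3·9^(k+1) - 3 = 9·(3·9^k - 3) + 24 = 9·h(k) + 24. The first term is divisible by 24 by the inductive hypothesis, and 24 is divisible by 24. Hence 24 | h(k+1).
Hence, by induction on t, the claim holds for every t ≥ 0.
Therefore the largest such d is 24.

d = 24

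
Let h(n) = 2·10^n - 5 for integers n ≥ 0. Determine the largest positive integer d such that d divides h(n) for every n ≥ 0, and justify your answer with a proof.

d = 3

Computing the first values: h(0) = -3 and h(1) = 15; gcd(-3, 15) = 3, so d ≤ 3.
We prove 3 | 2·10^n - 5 for all n ≥ 0 by induction on n.
When n = 0: h(0) = -3 = 3·(-1), so 3 | h(0).
For the inductive step, assume it holds for an arbitrary r ≥ 0, i.e. 3 | h(r). Then
h(r+1) = 2·10^(r+1) - 5 = 10·(2·10^r - 5) + 45 = 10·h(r) + 45. The first term is divisible by 3 by the inductive hypothesis, and 45 is divisible by 3. Hence 3 | h(r+1).
By the principle of mathematical induction, the result holds for all n ≥ 0.
Therefore the largest such d is 3.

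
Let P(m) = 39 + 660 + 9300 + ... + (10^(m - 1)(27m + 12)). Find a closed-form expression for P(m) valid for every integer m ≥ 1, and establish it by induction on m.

P(m) = 10^m(3m + 1) - 1

We claim P(m) = 10^m(3m + 1) - 1 for all m ≥ 1.
Base step (m = 1): P(1) = 39, and the closed form gives 39. They agree.
For the inductive step, assume it holds for an arbitrary k ≥ 1, so P(k) = 10^k(3k + 1) - 1.
Then P(k+1) = P(k) + (10^k(27k + 39)) = (10^k(3k + 1) - 1) + (10^k(27k + 39)).
Simplifying, P(k+1) = 30·10^k·k + 40·10^k - 1 = 10^(k+1)(3(k+1) + 1) - 1,
which is the closed form with m = k+1.
By induction, the statement is established for all m ≥ 1.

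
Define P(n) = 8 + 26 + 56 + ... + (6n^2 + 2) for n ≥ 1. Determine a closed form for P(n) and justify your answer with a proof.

P(n) = n(2n^2 + 3n + 3)

We claim P(n) = n(2n^2 + 3n + 3) for all n ≥ 1.
Base step (n = 1): P(1) = 8, and the closed form gives 8. They agree.
For the inductive step, assume it holds for an arbitrary r ≥ 1, so P(r) = r(2r^2 + 3r + 3).
Then P(r+1) = P(r) + (6(r + 1)^2 + 2) = (r(2r^2 + 3r + 3)) + (6(r + 1)^2 + 2).
Simplifying, P(r+1) = (r + 1)(2r^2 + 7r + 8) = (r+1)(2(r+1)^2 + 3(r+1) + 3),
which is the closed form with n = r+1.
Hence, by induction on n, the claim holds for every n ≥ 1.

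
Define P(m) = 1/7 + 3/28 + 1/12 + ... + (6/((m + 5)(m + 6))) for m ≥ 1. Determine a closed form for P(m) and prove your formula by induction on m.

We claim P(m) = m/(m + 6) for all m ≥ 1.
Base case (m = 1): P(1) = 1/7, and the closed form gives 1/7. They agree.
Inductive step: assume the claim holds for m = i, so P(i) = i/(i + 6).
Then P(i+1) = P(i) + (6/((i + 6)(i + 7))) = (i/(i + 6)) + (6/((i + 6)(i + 7))).
Simplifying, P(i+1) = (i + 1)/(i + 7) = (i+1)/((i+1) + 6),
which is the closed form with m = i+1.
By induction, the statement is established for all m ≥ 1.

P(m) = m/(m + 6)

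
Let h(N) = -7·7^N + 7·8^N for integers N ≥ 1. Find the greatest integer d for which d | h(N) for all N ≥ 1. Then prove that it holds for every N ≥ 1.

Computing the first values: h(1) = 7 and h(2) = 105; gcd(7, 105) = 7, so d ≤ 7.
We prove 7 | -7·7^N + 7·8^N for all N ≥ 1 by induction on N.
Base case (N = 1): h(1) = 7 = 7·(1), so 7 | h(1).
For the inductive step, assume it holds for an arbitrary k ≥ 1, i.e. 7 | h(k). Then
h(k+1) − 8·h(k) = (-7·7^(k+1) + 7·8^(k+1)) − 8·(-7·7^k + 7·8^k) = (-7)·7^k·(7 − 8) = (7)·7^k. Since 7 | h(k) by the inductive hypothesis, 7 | 8·h(k); and 7 | 7 since 7 = 7·1. Therefore 7 | h(k+1).
By the principle of mathematical induction, the result holds for all N ≥ 1.
Therefore the largest such d is 7.

d = 7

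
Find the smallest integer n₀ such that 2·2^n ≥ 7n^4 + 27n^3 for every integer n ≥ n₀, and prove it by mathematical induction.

n₀ = 20

At n = 19: 1048576 < 1097440, so the inequality fails and n₀ ≥ 20. We prove 2·2^n ≥ 7n^4 + 27n^3 for all n ≥ 20.
For the base case n = 20: 2·2^n = 2097152 and 7n^4 + 27n^3 = 1336000, so 2097152 ≥ 1336000.
Suppose the result is true for n = r, so 2·2^r ≥ 7r^4 + 27r^3.
Then 2·2^(r + 1) = 2·(2·2^r) ≥ 2·(7r^4 + 27r^3).
Also, for r ≥ 20 we have 2·(7r^4 + 27r^3) ≥ 7(r+1)^4 + 27(r+1)^3, since 2·(7r^4 + 27r^3) − (7(r+1)^4 + 27(r+1)^3) = 7r^4 - r^3 - 123r^2 - 109r - 34, which is nonnegative for all r ≥ 20.
Combining, 2·2^(r + 1) ≥ 7(r+1)^4 + 27(r+1)^3.
By the principle of mathematical induction, the result holds for all n ≥ 20.
Hence the smallest such n₀ is 20.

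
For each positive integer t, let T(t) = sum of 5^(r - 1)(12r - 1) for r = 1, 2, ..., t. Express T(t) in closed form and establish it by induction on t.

We claim T(t) = 5^t(3t - 1) + 1 for all t ≥ 1.
For the base case t = 1: T(1) = 11, and the closed form gives 11. They agree.
Inductive step: suppose the statement holds for some r ≥ 1, so T(r) = 5^r(3r - 1) + 1.
Then T(r+1) = T(r) + (5^r(12r + 11)) = (5^r(3r - 1) + 1) + (5^r(12r + 11)).
Simplifying, T(r+1) = 15·5^r·r + 10·5^r + 1 = 5^(r+1)(3(r+1) - 1) + 1,
which is the closed form with t = r+1.
By induction, the statement is established for all t ≥ 1.

T(t) = 5^t(3t - 1) + 1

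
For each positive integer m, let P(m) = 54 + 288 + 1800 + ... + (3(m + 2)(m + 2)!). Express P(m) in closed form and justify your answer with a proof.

P(m) = 3(m + 3)! - 18

We claim P(m) = 3(m + 3)! - 18 for all m ≥ 1.
Base step (m = 1): P(1) = 54, and the closed form gives 54. They agree.
For the inductive step, assume it holds for an arbitrary j ≥ 1, so P(j) = 3(j + 3)! - 18.
Then P(j+1) = P(j) + (3(j + 3)(j + 3)!) = (3(j + 3)! - 18) + (3(j + 3)(j + 3)!).
Simplifying, P(j+1) = 3((j+1) + 3)! - 18,
which is the closed form with m = j+1.
By the principle of mathematical induction, the result holds for all m ≥ 1.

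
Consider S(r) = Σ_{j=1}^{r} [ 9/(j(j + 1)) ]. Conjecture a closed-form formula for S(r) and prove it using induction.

S(r) = 9r/(r + 1)

We claim S(r) = 9r/(r + 1) for all r ≥ 1.
For the base case r = 1: S(1) = 9/2, and the closed form gives 9/2. They agree.
Suppose the result is true for r = j, so S(j) = 9j/(j + 1).
Then S(j+1) = S(j) + (9/((j + 1)(j + 2))) = (9j/(j + 1)) + (9/((j + 1)(j + 2))).
Simplifying, S(j+1) = 9(j + 1)/(j + 2) = 9(j+1)/((j+1) + 1),
which is the closed form with r = j+1.
Hence, by induction on r, the claim holds for every r ≥ 1.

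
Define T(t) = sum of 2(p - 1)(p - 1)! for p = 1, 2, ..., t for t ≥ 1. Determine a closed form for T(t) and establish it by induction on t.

T(t) = 2t! - 2

We claim T(t) = 2t! - 2 for all t ≥ 1.
For the base case t = 1: T(1) = 0, and the closed form gives 0. They agree.
Inductive step: assume the claim holds for t = p, so T(p) = 2p! - 2.
Then T(p+1) = T(p) + (2p·p!) = (2p! - 2) + (2p·p!).
Simplifying, T(p+1) = 2(p+1)! - 2,
which is the closed form with t = p+1.
Hence, by induction on t, the claim holds for every t ≥ 1.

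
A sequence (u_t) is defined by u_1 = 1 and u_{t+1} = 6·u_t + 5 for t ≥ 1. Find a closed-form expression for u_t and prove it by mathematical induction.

Computing the first terms: u_1 = 1, u_2 = 11, u_3 = 71. This suggests u_t = 2·6^(t - 1) - 1.
For the base case t = 1: the formula gives 1 = 1 = u_1.
For the inductive step, assume it holds for an arbitrary j ≥ 1, so u_j = 2·6^(j - 1) - 1.
Then u_{j+1} = 6·u_j + 5 = 6·(2·6^(j - 1) - 1) + 5 = 2·6^j - 1 = 2·6^((j+1) - 1) - 1,
which is the claimed formula at t = j+1.
This completes the induction.

u_t = 2·6^(t - 1) - 1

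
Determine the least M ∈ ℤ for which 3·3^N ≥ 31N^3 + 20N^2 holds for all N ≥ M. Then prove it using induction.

At N = 7: 6561 < 11613, so the inequality fails and M ≥ 8. We prove 3·3^N ≥ 31N^3 + 20N^2 for all N ≥ 8.
Base step (N = 8): 3·3^N = 19683 and 31N^3 + 20N^2 = 17152, so 19683 ≥ 17152.
Suppose the result is true for N = k, so 3·3^k ≥ 31k^3 + 20k^2.
Then 3·3^(k + 1) = 3·(3·3^k) ≥ 3·(31k^3 + 20k^2).
Also, for k ≥ 8 we have 3·(31k^3 + 20k^2) ≥ 31(k+1)^3 + 20(k+1)^2, since 3·(31k^3 + 20k^2) − (31(k+1)^3 + 20(k+1)^2) = 62k^3 - 53k^2 - 133k - 51, which is nonnegative for all k ≥ 8.
Combining, 3·3^(k + 1) ≥ 31(k+1)^3 + 20(k+1)^2.
Hence, by induction on N, the claim holds for every N ≥ 8.
Hence the smallest such M is 8.

M = 8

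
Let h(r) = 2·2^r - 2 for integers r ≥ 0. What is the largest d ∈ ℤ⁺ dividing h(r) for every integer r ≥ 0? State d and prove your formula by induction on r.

Computing the first values: h(0) = 0 and h(1) = 2; gcd(0, 2) = 2, so d ≤ 2.
We prove 2 | 2·2^r - 2 for all r ≥ 0 by induction on r.
When r = 0: h(0) = 0 = 2·(0), so 2 | h(0).
Suppose the result is true for r = p, i.e. 2 | h(p). Then
h(p+1) = 2·2^(p+1) - 2 = 2·(2·2^p - 2) + 2 = 2·h(p) + 2. The first term is divisible by 2 by the inductive hypothesis, and 2 is divisible by 2. Hence 2 | h(p+1).
Hence, by induction on r, the claim holds for every r ≥ 0.
Therefore the largest such d is 2.

d = 2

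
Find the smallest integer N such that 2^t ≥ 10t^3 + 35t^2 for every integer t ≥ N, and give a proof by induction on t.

At t = 15: 32768 < 41625, so the inequality fails and N ≥ 16. We prove 2^t ≥ 10t^3 + 35t^2 for all t ≥ 16.
For the base case t = 16: 2^t = 65536 and 10t^3 + 35t^2 = 49920, so 65536 ≥ 49920.
Suppose the result is true for t = r, so 2^r ≥ 10r^3 + 35r^2.
Then 2^(r + 1) = 2·(2^r) ≥ 2·(10r^3 + 35r^2).
Also, for r ≥ 16 we have 2·(10r^3 + 35r^2) ≥ 10(r+1)^3 + 35(r+1)^2, since 2·(10r^3 + 35r^2) − (10(r+1)^3 + 35(r+1)^2) = 10r^3 + 5r^2 - 100r - 45, which is nonnegative for all r ≥ 16.
Combining, 2^(r + 1) ≥ 10(r+1)^3 + 35(r+1)^2.
Hence, by induction on t, the claim holds for every t ≥ 16.
Hence the smallest such N is 16.

N = 16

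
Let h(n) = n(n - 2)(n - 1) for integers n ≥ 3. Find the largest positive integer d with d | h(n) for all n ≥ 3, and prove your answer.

d = 6

Computing the first values: h(3) = 6 and h(4) = 24; gcd(6, 24) = 6, so d ≤ 6.
We prove 6 | n(n - 2)(n - 1) for all n ≥ 3 by induction on n.
Base case (n = 3): h(3) = 6 = 6·(1), so 6 | h(3).
Inductive step: assume the claim holds for n = p, i.e. 6 | h(p). Then
h(p+1) − h(p) = (p-1)·p·(p+1) − (p-2)·(p-1)·p = (p-1)·p·[(p+1) − (p-2)] = 3·(p-1)·p. The product of 2 consecutive integers is divisible by (2)! = 2, so h(p+1) − h(p) is divisible by 3·2 = 6. By the inductive hypothesis 6 | h(p), hence 6 | h(p+1).
By induction, the statement is established for all n ≥ 3.
Therefore the largest such d is 6.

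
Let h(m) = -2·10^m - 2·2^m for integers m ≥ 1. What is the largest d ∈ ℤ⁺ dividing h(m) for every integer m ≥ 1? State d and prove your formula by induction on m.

d = 8

Computing the first values: h(1) = -24 and h(2) = -208; gcd(-24, -208) = 8, so d ≤ 8.
We prove 8 | -2·10^m - 2·2^m for all m ≥ 1 by induction on m.
For the base case m = 1: h(1) = -24 = 8·(-3), so 8 | h(1).
Inductive step: assume the claim holds for m = j, i.e. 8 | h(j). Then
h(j+1) − 10·h(j) = (-2·10^(j+1) - 2·2^(j+1)) − 10·(-2·10^j - 2·2^j) = (-2)·2^j·(2 − 10) = (16)·2^j. Since 8 | h(j) by the inductive hypothesis, 8 | 10·h(j); and 8 | 16 since 16 = 8·2. Therefore 8 | h(j+1).
Hence, by induction on m, the claim holds for every m ≥ 1.
Therefore the largest such d is 8.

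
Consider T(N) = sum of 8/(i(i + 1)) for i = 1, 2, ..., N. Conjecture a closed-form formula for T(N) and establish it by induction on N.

We claim T(N) = 8N/(N + 1) for all N ≥ 1.
For the base case N = 1: T(1) = 4, and the closed form gives 4. They agree.
Inductive step: suppose the statement holds for some i ≥ 1, so T(i) = 8i/(i + 1).
Then T(i+1) = T(i) + (8/((i + 1)(i + 2))) = (8i/(i + 1)) + (8/((i + 1)(i + 2))).
Simplifying, T(i+1) = 8(i + 1)/(i + 2) = 8(i+1)/((i+1) + 1),
which is the closed form with N = i+1.
By the principle of mathematical induction, the result holds for all N ≥ 1.

T(N) = 8N/(N + 1)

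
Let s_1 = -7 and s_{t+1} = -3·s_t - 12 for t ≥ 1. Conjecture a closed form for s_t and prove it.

Computing the first terms: s_1 = -7, s_2 = 9, s_3 = -39. This suggests s_t = -4(-3)^(t - 1) - 3.
For the base case t = 1: the formula gives -7 = -7 = s_1.
Inductive step: suppose the statement holds for some j ≥ 1, so s_j = -4(-3)^(j - 1) - 3.
Then s_{j+1} = -3·s_j - 12 = -3·(-4(-3)^(j - 1) - 3) - 12 = -4(-3)^j - 3 = -4(-3)^((j+1) - 1) - 3,
which is the claimed formula at t = j+1.
By induction, the statement is established for all t ≥ 1.

s_t = -4(-3)^(t - 1) - 3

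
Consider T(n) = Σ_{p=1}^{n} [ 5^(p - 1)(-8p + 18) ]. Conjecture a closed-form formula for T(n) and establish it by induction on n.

T(n) = 5^n(-2n + 5) - 5

We claim T(n) = 5^n(-2n + 5) - 5 for all n ≥ 1.
Base case (n = 1): T(1) = 10, and the closed form gives 10. They agree.
Inductive step: suppose the statement holds for some p ≥ 1, so T(p) = 5^p(-2p + 5) - 5.
Then T(p+1) = T(p) + (5^p(-8p + 10)) = (5^p(-2p + 5) - 5) + (5^p(-8p + 10)).
Simplifying, T(p+1) = -10·5^p·p + 15·5^p - 5 = 5^(p+1)(-2(p+1) + 5) - 5,
which is the closed form with n = p+1.
This completes the induction.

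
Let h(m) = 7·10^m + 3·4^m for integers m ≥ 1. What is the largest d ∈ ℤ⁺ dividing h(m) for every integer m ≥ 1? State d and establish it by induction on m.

Computing the first values: h(1) = 82 and h(2) = 748; gcd(82, 748) = 2, so d ≤ 2.
We prove 2 | 7·10^m + 3·4^m for all m ≥ 1 by induction on m.
For the base case m = 1: h(1) = 82 = 2·(41), so 2 | h(1).
Inductive step: suppose the statement holds for some j ≥ 1, i.e. 2 | h(j). Then
h(j+1) − 10·h(j) = (7·10^(j+1) + 3·4^(j+1)) − 10·(7·10^j + 3·4^j) = (3)·4^j·(4 − 10) = (-18)·4^j. Since 2 | h(j) by the inductive hypothesis, 2 | 10·h(j); and 2 | -18 since -18 = 2·-9. Therefore 2 | h(j+1).
Hence, by induction on m, the claim holds for every m ≥ 1.
Therefore the largest such d is 2.

d = 2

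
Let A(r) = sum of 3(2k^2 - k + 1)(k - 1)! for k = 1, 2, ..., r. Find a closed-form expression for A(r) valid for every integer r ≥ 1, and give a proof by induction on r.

A(r) = (6r + 3)r! - 3

We claim A(r) = (6r + 3)r! - 3 for all r ≥ 1.
For the base case r = 1: A(1) = 6, and the closed form gives 6. They agree.
Suppose the result is true for r = k, so A(k) = (6k + 3)k! - 3.
Then A(k+1) = A(k) + (3(2k^2 + 3k + 2)k!) = ((6k + 3)k! - 3) + (3(2k^2 + 3k + 2)k!).
Simplifying, A(k+1) = (6(k+1) + 3)(k+1)! - 3,
which is the closed form with r = k+1.
This completes the induction.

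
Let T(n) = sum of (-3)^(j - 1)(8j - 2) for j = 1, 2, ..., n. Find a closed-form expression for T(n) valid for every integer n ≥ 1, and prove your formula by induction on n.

We claim T(n) = -2(-3)^n·n for all n ≥ 1.
When n = 1: T(1) = 6, and the closed form gives 6. They agree.
Suppose the result is true for n = j, so T(j) = -2(-3)^j·j.
Then T(j+1) = T(j) + ((-3)^j(8j + 6)) = (-2(-3)^j·j) + ((-3)^j(8j + 6)).
Simplifying, T(j+1) = 6(-3)^j(j + 1) = -2(-3)^(j+1)·(j+1),
which is the closed form with n = j+1.
This completes the induction.

T(n) = -2(-3)^n·n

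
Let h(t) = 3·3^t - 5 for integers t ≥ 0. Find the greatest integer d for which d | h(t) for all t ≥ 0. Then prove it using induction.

d = 2

Computing the first values: h(0) = -2 and h(1) = 4; gcd(-2, 4) = 2, so d ≤ 2.
We prove 2 | 3·3^t - 5 for all t ≥ 0 by induction on t.
Base case (t = 0): h(0) = -2 = 2·(-1), so 2 | h(0).
Inductive step: suppose the statement holds for some r ≥ 0, i.e. 2 | h(r). Then
h(r+1) = 3·3^(r+1) - 5 = 3·(3·3^r - 5) + 10 = 3·h(r) + 10. The first term is divisible by 2 by the inductive hypothesis, and 10 is divisible by 2. Hence 2 | h(r+1).
By induction, the statement is established for all t ≥ 0.
Therefore the largest such d is 2.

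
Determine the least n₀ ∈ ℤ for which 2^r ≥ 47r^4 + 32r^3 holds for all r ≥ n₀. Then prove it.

At r = 23: 8388608 < 13541871, so the inequality fails and n₀ ≥ 24. We prove 2^r ≥ 47r^4 + 32r^3 for all r ≥ 24.
Base step (r = 24): 2^r = 16777216 and 47r^4 + 32r^3 = 16035840, so 16777216 ≥ 16035840.
For the inductive step, assume it holds for an arbitrary k ≥ 24, so 2^k ≥ 47k^4 + 32k^3.
Then 2^(k + 1) = 2·(2^k) ≥ 2·(47k^4 + 32k^3).
Also, for k ≥ 24 we have 2·(47k^4 + 32k^3) ≥ 47(k+1)^4 + 32(k+1)^3, since 2·(47k^4 + 32k^3) − (47(k+1)^4 + 32(k+1)^3) = 47k^4 - 156k^3 - 378k^2 - 284k - 79, which is nonnegative for all k ≥ 24.
Combining, 2^(k + 1) ≥ 47(k+1)^4 + 32(k+1)^3.
By induction, the statement is established for all r ≥ 24.
Hence the smallest such n₀ is 24.

n₀ = 24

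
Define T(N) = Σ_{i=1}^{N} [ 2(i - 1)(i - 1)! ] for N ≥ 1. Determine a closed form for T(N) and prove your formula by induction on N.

T(N) = 2N! - 2

We claim T(N) = 2N! - 2 for all N ≥ 1.
Base case (N = 1): T(1) = 0, and the closed form gives 0. They agree.
Suppose the result is true for N = i, so T(i) = 2i! - 2.
Then T(i+1) = T(i) + (2i·i!) = (2i! - 2) + (2i·i!).
Simplifying, T(i+1) = 2(i+1)! - 2,
which is the closed form with N = i+1.
This completes the induction.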